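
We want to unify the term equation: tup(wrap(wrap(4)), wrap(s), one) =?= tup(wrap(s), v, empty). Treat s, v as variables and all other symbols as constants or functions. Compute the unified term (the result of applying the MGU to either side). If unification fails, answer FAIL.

Decompose tup/3: wrap(wrap(4)) =?= wrap(s),  wrap(s) =?= v,  one =?= empty.
Decompose wrap/1: wrap(4) =?= s.
Bind s := wrap(4); substituting into the one remaining equation that mentions s gives: wrap(wrap(4)) =?= v.
Bind v := wrap(wrap(4)); no other remaining equation mentions v.
Clash: constants one and empty differ; no unifier exists.

FAIL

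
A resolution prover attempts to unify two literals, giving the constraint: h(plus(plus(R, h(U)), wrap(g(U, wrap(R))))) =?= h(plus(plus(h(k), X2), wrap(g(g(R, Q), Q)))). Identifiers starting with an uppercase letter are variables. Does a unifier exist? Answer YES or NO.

Decompose h/1: plus(plus(R, h(U)), wrap(g(U, wrap(R)))) =?= plus(plus(h(k), X2), wrap(g(g(R, Q), Q))).
Decompose plus/2: plus(R, h(U)) =?= plus(h(k), X2),  wrap(g(U, wrap(R))) =?= wrap(g(g(R, Q), Q)).
Decompose plus/2: R =?= h(k),  h(U) =?= X2.
Bind R := h(k); substituting into the one remaining equation that mentions R gives: wrap(g(U, wrap(h(k)))) =?= wrap(g(g(h(k), Q), Q)).
Bind X2 := h(U); no other remaining equation mentions X2.
Decompose wrap/1: g(U, wrap(h(k))) =?= g(g(h(k), Q), Q).
Decompose g/2: U =?= g(h(k), Q),  wrap(h(k)) =?= Q.
Bind U := g(h(k), Q); no other remaining equation mentions U. Substituting into the earlier binding gives X2 := h(g(h(k), Q)).
Bind Q := wrap(h(k)). Substituting into the earlier bindings gives X2 := h(g(h(k), wrap(h(k)))), U := g(h(k), wrap(h(k))).
No equations remain and no clash or occurs-check failure arose, so a unifier exists.

YES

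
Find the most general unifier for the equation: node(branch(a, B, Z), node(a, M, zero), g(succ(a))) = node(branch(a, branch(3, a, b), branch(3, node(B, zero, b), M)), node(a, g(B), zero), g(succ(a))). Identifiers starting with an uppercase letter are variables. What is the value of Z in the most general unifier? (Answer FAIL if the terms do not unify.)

Decompose node/3: branch(a, B, Z) = branch(a, branch(3, a, b), branch(3, node(B, zero, b), M)),  node(a, M, zero) = node(a, g(B), zero),  g(succ(a)) = g(succ(a)).
Decompose branch/3: a = a,  B = branch(3, a, b),  Z = branch(3, node(B, zero, b), M).
Delete trivial equation a = a.
Bind B := branch(3, a, b); substituting into the 2 remaining equations that mention B gives: Z = branch(3, node(branch(3, a, b), zero, b), M),  node(a, M, zero) = node(a, g(branch(3, a, b)), zero).
Bind Z := branch(3, node(branch(3, a, b), zero, b), M); no other remaining equation mentions Z.
Decompose node/3: a = a,  M = g(branch(3, a, b)),  zero = zero.
Delete trivial equation a = a.
Bind M := g(branch(3, a, b)); no other remaining equation mentions M. Substituting into the earlier binding gives Z := branch(3, node(branch(3, a, b), zero, b), g(branch(3, a, b))).
Delete trivial equation zero = zero.
Delete trivial equation g(succ(a)) = g(succ(a)).
MGU = { B ↦ branch(3, a, b), Z ↦ branch(3, node(branch(3, a, b), zero, b), g(branch(3, a, b))), M ↦ g(branch(3, a, b)) }, so Z ↦ branch(3, node(branch(3, a, b), zero, b), g(branch(3, a, b))).

branch(3, node(branch(3, a, b), zero, b), g(branch(3, a, b)))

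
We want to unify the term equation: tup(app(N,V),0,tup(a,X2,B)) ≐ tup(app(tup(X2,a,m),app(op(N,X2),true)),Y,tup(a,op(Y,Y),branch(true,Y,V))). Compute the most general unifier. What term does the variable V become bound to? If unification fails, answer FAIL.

app(op(tup(op(0,0),a,m),op(0,0)),true)

Decompose tup/3: app(N,V) ≐ app(tup(X2,a,m),app(op(N,X2),true)),  0 ≐ Y,  tup(a,X2,B) ≐ tup(a,op(Y,Y),branch(true,Y,V)).
Decompose app/2: N ≐ tup(X2,a,m),  V ≐ app(op(N,X2),true).
Bind N := tup(X2,a,m); substituting into the one remaining equation that mentions N gives: V ≐ app(op(tup(X2,a,m),X2),true).
Bind V := app(op(tup(X2,a,m),X2),true); substituting into the one remaining equation that mentions V gives: tup(a,X2,B) ≐ tup(a,op(Y,Y),branch(true,Y,app(op(tup(X2,a,m),X2),true))).
Bind Y := 0; substituting into the remaining equation gives: tup(a,X2,B) ≐ tup(a,op(0,0),branch(true,0,app(op(tup(X2,a,m),X2),true))).
Decompose tup/3: a ≐ a,  X2 ≐ op(0,0),  B ≐ branch(true,0,app(op(tup(X2,a,m),X2),true)).
Delete trivial equation a ≐ a.
Bind X2 := op(0,0); substituting into the remaining equation gives: B ≐ branch(true,0,app(op(tup(op(0,0),a,m),op(0,0)),true)). Substituting into the earlier bindings gives N := tup(op(0,0),a,m), V := app(op(tup(op(0,0),a,m),op(0,0)),true).
Bind B := branch(true,0,app(op(tup(op(0,0),a,m),op(0,0)),true)).
MGU = { N := tup(op(0,0),a,m), V := app(op(tup(op(0,0),a,m),op(0,0)),true), Y := 0, X2 := op(0,0), B := branch(true,0,app(op(tup(op(0,0),a,m),op(0,0)),true)) }, so V := app(op(tup(op(0,0),a,m),op(0,0)),true).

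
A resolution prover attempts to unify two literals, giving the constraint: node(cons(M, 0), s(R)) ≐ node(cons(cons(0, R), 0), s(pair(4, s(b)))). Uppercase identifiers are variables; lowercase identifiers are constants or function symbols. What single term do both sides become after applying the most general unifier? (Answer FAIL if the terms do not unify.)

node(cons(cons(0, pair(4, s(b))), 0), s(pair(4, s(b))))

Decompose node/2: cons(M, 0) ≐ cons(cons(0, R), 0),  s(R) ≐ s(pair(4, s(b))).
Decompose cons/2: M ≐ cons(0, R),  0 ≐ 0.
Bind M := cons(0, R); no other remaining equation mentions M.
Delete trivial equation 0 ≐ 0.
Decompose s/1: R ≐ pair(4, s(b)).
Bind R := pair(4, s(b)). Substituting into the earlier binding gives M := cons(0, pair(4, s(b))).
Applying the MGU to either side gives node(cons(cons(0, pair(4, s(b))), 0), s(pair(4, s(b)))).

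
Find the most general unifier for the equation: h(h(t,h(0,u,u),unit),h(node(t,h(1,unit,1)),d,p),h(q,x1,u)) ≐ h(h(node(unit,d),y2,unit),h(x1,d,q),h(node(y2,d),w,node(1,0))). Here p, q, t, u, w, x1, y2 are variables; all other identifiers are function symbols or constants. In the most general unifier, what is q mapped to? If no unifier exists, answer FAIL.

Decompose h/3: h(t,h(0,u,u),unit) ≐ h(node(unit,d),y2,unit),  h(node(t,h(1,unit,1)),d,p) ≐ h(x1,d,q),  h(q,x1,u) ≐ h(node(y2,d),w,node(1,0)).
Decompose h/3: t ≐ node(unit,d),  h(0,u,u) ≐ y2,  unit ≐ unit.
Bind t := node(unit,d); substituting into the one remaining equation that mentions t gives: h(node(node(unit,d),h(1,unit,1)),d,p) ≐ h(x1,d,q).
Bind y2 := h(0,u,u); substituting into the one remaining equation that mentions y2 gives: h(q,x1,u) ≐ h(node(h(0,u,u),d),w,node(1,0)).
Delete trivial equation unit ≐ unit.
Decompose h/3: node(node(unit,d),h(1,unit,1)) ≐ x1,  d ≐ d,  p ≐ q.
Bind x1 := node(node(unit,d),h(1,unit,1)); substituting into the one remaining equation that mentions x1 gives: h(q,node(node(unit,d),h(1,unit,1)),u) ≐ h(node(h(0,u,u),d),w,node(1,0)).
Delete trivial equation d ≐ d.
Bind p := q; no other remaining equation mentions p.
Decompose h/3: q ≐ node(h(0,u,u),d),  node(node(unit,d),h(1,unit,1)) ≐ w,  u ≐ node(1,0).
Bind q := node(h(0,u,u),d); no other remaining equation mentions q. Substituting into the earlier binding gives p := node(h(0,u,u),d).
Bind w := node(node(unit,d),h(1,unit,1)); no other remaining equation mentions w.
Bind u := node(1,0). Substituting into the earlier bindings gives y2 := h(0,node(1,0),node(1,0)), p := node(h(0,node(1,0),node(1,0)),d), q := node(h(0,node(1,0),node(1,0)),d).
MGU = { t := node(unit,d), y2 := h(0,node(1,0),node(1,0)), x1 := node(node(unit,d),h(1,unit,1)), p := node(h(0,node(1,0),node(1,0)),d), q := node(h(0,node(1,0),node(1,0)),d), w := node(node(unit,d),h(1,unit,1)), u := node(1,0) }, so q := node(h(0,node(1,0),node(1,0)),d).

node(h(0,node(1,0),node(1,0)),d)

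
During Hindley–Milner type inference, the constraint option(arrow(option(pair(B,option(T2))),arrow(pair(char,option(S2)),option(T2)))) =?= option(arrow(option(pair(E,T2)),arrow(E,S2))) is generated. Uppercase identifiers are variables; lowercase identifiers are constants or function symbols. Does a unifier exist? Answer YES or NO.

Decompose option/1: arrow(option(pair(B,option(T2))),arrow(pair(char,option(S2)),option(T2))) =?= arrow(option(pair(E,T2)),arrow(E,S2)).
Decompose arrow/2: option(pair(B,option(T2))) =?= option(pair(E,T2)),  arrow(pair(char,option(S2)),option(T2)) =?= arrow(E,S2).
Decompose option/1: pair(B,option(T2)) =?= pair(E,T2).
Decompose pair/2: B =?= E,  option(T2) =?= T2.
Bind B := E; no other remaining equation mentions B.
Occurs check fails: T2 occurs in option(T2); the equation T2 =?= option(T2) has no finite solution.

NO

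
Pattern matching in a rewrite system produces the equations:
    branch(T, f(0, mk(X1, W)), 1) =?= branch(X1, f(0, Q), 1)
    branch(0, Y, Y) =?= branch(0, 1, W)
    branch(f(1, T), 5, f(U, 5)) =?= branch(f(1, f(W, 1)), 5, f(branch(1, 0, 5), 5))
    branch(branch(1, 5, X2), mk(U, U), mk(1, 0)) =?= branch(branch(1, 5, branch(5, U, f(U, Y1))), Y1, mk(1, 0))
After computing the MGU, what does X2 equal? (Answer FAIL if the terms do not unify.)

Decompose branch/3: T =?= X1,  f(0, mk(X1, W)) =?= f(0, Q),  1 =?= 1.
Bind T := X1; substituting into the one remaining equation that mentions T gives: branch(f(1, X1), 5, f(U, 5)) =?= branch(f(1, f(W, 1)), 5, f(branch(1, 0, 5), 5)).
Decompose f/2: 0 =?= 0,  mk(X1, W) =?= Q.
Delete trivial equation 0 =?= 0.
Bind Q := mk(X1, W); no other remaining equation mentions Q.
Delete trivial equation 1 =?= 1.
Decompose branch/3: 0 =?= 0,  Y =?= 1,  Y =?= W.
Delete trivial equation 0 =?= 0.
Bind Y := 1; substituting into the one remaining equation that mentions Y gives: 1 =?= W.
Bind W := 1; substituting into the one remaining equation that mentions W gives: branch(f(1, X1), 5, f(U, 5)) =?= branch(f(1, f(1, 1)), 5, f(branch(1, 0, 5), 5)). Substituting into the earlier binding gives Q := mk(X1, 1).
Decompose branch/3: f(1, X1) =?= f(1, f(1, 1)),  5 =?= 5,  f(U, 5) =?= f(branch(1, 0, 5), 5).
Decompose f/2: 1 =?= 1,  X1 =?= f(1, 1).
Delete trivial equation 1 =?= 1.
Bind X1 := f(1, 1); no other remaining equation mentions X1. Substituting into the earlier bindings gives T := f(1, 1), Q := mk(f(1, 1), 1).
Delete trivial equation 5 =?= 5.
Decompose f/2: U =?= branch(1, 0, 5),  5 =?= 5.
Bind U := branch(1, 0, 5); substituting into the one remaining equation that mentions U gives: branch(branch(1, 5, X2), mk(branch(1, 0, 5), branch(1, 0, 5)), mk(1, 0)) =?= branch(branch(1, 5, branch(5, branch(1, 0, 5), f(branch(1, 0, 5), Y1))), Y1, mk(1, 0)).
Delete trivial equation 5 =?= 5.
Decompose branch/3: branch(1, 5, X2) =?= branch(1, 5, branch(5, branch(1, 0, 5), f(branch(1, 0, 5), Y1))),  mk(branch(1, 0, 5), branch(1, 0, 5)) =?= Y1,  mk(1, 0) =?= mk(1, 0).
Decompose branch/3: 1 =?= 1,  5 =?= 5,  X2 =?= branch(5, branch(1, 0, 5), f(branch(1, 0, 5), Y1)).
Delete trivial equation 1 =?= 1.
Delete trivial equation 5 =?= 5.
Bind X2 := branch(5, branch(1, 0, 5), f(branch(1, 0, 5), Y1)); no other remaining equation mentions X2.
Bind Y1 := mk(branch(1, 0, 5), branch(1, 0, 5)); no other remaining equation mentions Y1. Substituting into the earlier binding gives X2 := branch(5, branch(1, 0, 5), f(branch(1, 0, 5), mk(branch(1, 0, 5), branch(1, 0, 5)))).
Delete trivial equation mk(1, 0) =?= mk(1, 0).
MGU = { T -> f(1, 1), Q -> mk(f(1, 1), 1), Y -> 1, W -> 1, X1 -> f(1, 1), U -> branch(1, 0, 5), X2 -> branch(5, branch(1, 0, 5), f(branch(1, 0, 5), mk(branch(1, 0, 5), branch(1, 0, 5)))), Y1 -> mk(branch(1, 0, 5), branch(1, 0, 5)) }, so X2 -> branch(5, branch(1, 0, 5), f(branch(1, 0, 5), mk(branch(1, 0, 5), branch(1, 0, 5)))).

branch(5, branch(1, 0, 5), f(branch(1, 0, 5), mk(branch(1, 0, 5), branch(1, 0, 5))))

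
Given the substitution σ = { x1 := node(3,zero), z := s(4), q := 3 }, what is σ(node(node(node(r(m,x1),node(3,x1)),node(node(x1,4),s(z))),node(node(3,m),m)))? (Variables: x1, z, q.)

Replace each occurrence of x1 with node(3,zero).
Replace each occurrence of z with s(4).
Result: node(node(node(r(m,node(3,zero)),node(3,node(3,zero))),node(node(node(3,zero),4),s(s(4)))),node(node(3,m),m)).

node(node(node(r(m,node(3,zero)),node(3,node(3,zero))),node(node(node(3,zero),4),s(s(4)))),node(node(3,m),m))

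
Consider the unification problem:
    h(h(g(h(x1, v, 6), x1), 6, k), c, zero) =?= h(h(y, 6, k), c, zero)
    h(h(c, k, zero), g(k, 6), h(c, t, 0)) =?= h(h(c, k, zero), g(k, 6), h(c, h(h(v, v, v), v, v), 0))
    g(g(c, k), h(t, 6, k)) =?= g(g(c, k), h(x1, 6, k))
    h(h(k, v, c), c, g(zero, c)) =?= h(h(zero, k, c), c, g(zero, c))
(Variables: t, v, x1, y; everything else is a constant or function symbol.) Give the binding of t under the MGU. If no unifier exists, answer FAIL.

Decompose h/3: h(g(h(x1, v, 6), x1), 6, k) =?= h(y, 6, k),  c =?= c,  zero =?= zero.
Decompose h/3: g(h(x1, v, 6), x1) =?= y,  6 =?= 6,  k =?= k.
Bind y := g(h(x1, v, 6), x1); no other remaining equation mentions y.
Delete trivial equation 6 =?= 6.
Delete trivial equation k =?= k.
Delete trivial equation c =?= c.
Delete trivial equation zero =?= zero.
Decompose h/3: h(c, k, zero) =?= h(c, k, zero),  g(k, 6) =?= g(k, 6),  h(c, t, 0) =?= h(c, h(h(v, v, v), v, v), 0).
Delete trivial equation h(c, k, zero) =?= h(c, k, zero).
Delete trivial equation g(k, 6) =?= g(k, 6).
Decompose h/3: c =?= c,  t =?= h(h(v, v, v), v, v),  0 =?= 0.
Delete trivial equation c =?= c.
Bind t := h(h(v, v, v), v, v); substituting into the one remaining equation that mentions t gives: g(g(c, k), h(h(h(v, v, v), v, v), 6, k)) =?= g(g(c, k), h(x1, 6, k)).
Delete trivial equation 0 =?= 0.
Decompose g/2: g(c, k) =?= g(c, k),  h(h(h(v, v, v), v, v), 6, k) =?= h(x1, 6, k).
Delete trivial equation g(c, k) =?= g(c, k).
Decompose h/3: h(h(v, v, v), v, v) =?= x1,  6 =?= 6,  k =?= k.
Bind x1 := h(h(v, v, v), v, v); no other remaining equation mentions x1. Substituting into the earlier binding gives y := g(h(h(h(v, v, v), v, v), v, 6), h(h(v, v, v), v, v)).
Delete trivial equation 6 =?= 6.
Delete trivial equation k =?= k.
Decompose h/3: h(k, v, c) =?= h(zero, k, c),  c =?= c,  g(zero, c) =?= g(zero, c).
Decompose h/3: k =?= zero,  v =?= k,  c =?= c.
Clash: constants k and zero differ; no unifier exists.

FAIL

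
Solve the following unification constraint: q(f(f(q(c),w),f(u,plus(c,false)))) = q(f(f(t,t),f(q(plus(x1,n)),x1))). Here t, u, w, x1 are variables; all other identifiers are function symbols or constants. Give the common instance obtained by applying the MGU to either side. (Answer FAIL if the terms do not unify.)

q(f(f(q(c),q(c)),f(q(plus(plus(c,false),n)),plus(c,false))))

Decompose q/1: f(f(q(c),w),f(u,plus(c,false))) = f(f(t,t),f(q(plus(x1,n)),x1)).
Decompose f/2: f(q(c),w) = f(t,t),  f(u,plus(c,false)) = f(q(plus(x1,n)),x1).
Decompose f/2: q(c) = t,  w = t.
Bind t := q(c); substituting into the one remaining equation that mentions t gives: w = q(c).
Bind w := q(c); no other remaining equation mentions w.
Decompose f/2: u = q(plus(x1,n)),  plus(c,false) = x1.
Bind u := q(plus(x1,n)); no other remaining equation mentions u.
Bind x1 := plus(c,false). Substituting into the earlier binding gives u := q(plus(plus(c,false),n)).
Applying the MGU to either side gives q(f(f(q(c),q(c)),f(q(plus(plus(c,false),n)),plus(c,false)))).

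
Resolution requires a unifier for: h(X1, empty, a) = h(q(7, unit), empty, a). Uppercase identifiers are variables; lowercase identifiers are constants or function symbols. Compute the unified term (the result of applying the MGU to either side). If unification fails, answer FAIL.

Decompose h/3: X1 = q(7, unit),  empty = empty,  a = a.
Bind X1 := q(7, unit); no other remaining equation mentions X1.
Delete trivial equation empty = empty.
Delete trivial equation a = a.
Applying the MGU to either side gives h(q(7, unit), empty, a).

h(q(7, unit), empty, a)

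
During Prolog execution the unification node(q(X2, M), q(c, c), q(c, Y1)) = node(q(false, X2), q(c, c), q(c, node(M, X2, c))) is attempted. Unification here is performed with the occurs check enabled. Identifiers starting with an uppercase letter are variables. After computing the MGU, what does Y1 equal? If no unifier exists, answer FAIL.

node(false, false, c)

Decompose node/3: q(X2, M) = q(false, X2),  q(c, c) = q(c, c),  q(c, Y1) = q(c, node(M, X2, c)).
Decompose q/2: X2 = false,  M = X2.
Bind X2 := false; substituting into the 2 remaining equations that mention X2 gives: M = false,  q(c, Y1) = q(c, node(M, false, c)).
Bind M := false; substituting into the one remaining equation that mentions M gives: q(c, Y1) = q(c, node(false, false, c)).
Delete trivial equation q(c, c) = q(c, c).
Decompose q/2: c = c,  Y1 = node(false, false, c).
Delete trivial equation c = c.
Bind Y1 := node(false, false, c).
MGU = { X2 = false, M = false, Y1 = node(false, false, c) }, so Y1 = node(false, false, c).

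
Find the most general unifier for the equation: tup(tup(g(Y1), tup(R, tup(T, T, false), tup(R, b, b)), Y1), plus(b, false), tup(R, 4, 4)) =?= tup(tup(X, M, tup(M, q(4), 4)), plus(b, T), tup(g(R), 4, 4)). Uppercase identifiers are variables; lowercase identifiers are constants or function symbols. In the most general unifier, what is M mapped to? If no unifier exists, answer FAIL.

Decompose tup/3: tup(g(Y1), tup(R, tup(T, T, false), tup(R, b, b)), Y1) =?= tup(X, M, tup(M, q(4), 4)),  plus(b, false) =?= plus(b, T),  tup(R, 4, 4) =?= tup(g(R), 4, 4).
Decompose tup/3: g(Y1) =?= X,  tup(R, tup(T, T, false), tup(R, b, b)) =?= M,  Y1 =?= tup(M, q(4), 4).
Bind X := g(Y1); no other remaining equation mentions X.
Bind M := tup(R, tup(T, T, false), tup(R, b, b)); substituting into the one remaining equation that mentions M gives: Y1 =?= tup(tup(R, tup(T, T, false), tup(R, b, b)), q(4), 4).
Bind Y1 := tup(tup(R, tup(T, T, false), tup(R, b, b)), q(4), 4); no other remaining equation mentions Y1. Substituting into the earlier binding gives X := g(tup(tup(R, tup(T, T, false), tup(R, b, b)), q(4), 4)).
Decompose plus/2: b =?= b,  false =?= T.
Delete trivial equation b =?= b.
Bind T := false; no other remaining equation mentions T. Substituting into the earlier bindings gives X := g(tup(tup(R, tup(false, false, false), tup(R, b, b)), q(4), 4)), M := tup(R, tup(false, false, false), tup(R, b, b)), Y1 := tup(tup(R, tup(false, false, false), tup(R, b, b)), q(4), 4).
Decompose tup/3: R =?= g(R),  4 =?= 4,  4 =?= 4.
Occurs check fails: R occurs in g(R); the equation R =?= g(R) has no finite solution.

FAIL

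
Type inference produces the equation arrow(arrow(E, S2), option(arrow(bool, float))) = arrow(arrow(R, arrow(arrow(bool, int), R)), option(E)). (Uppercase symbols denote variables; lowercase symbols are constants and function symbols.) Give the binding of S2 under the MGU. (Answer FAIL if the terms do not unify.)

arrow(arrow(bool, int), arrow(bool, float))

Decompose arrow/2: arrow(E, S2) = arrow(R, arrow(arrow(bool, int), R)),  option(arrow(bool, float)) = option(E).
Decompose arrow/2: E = R,  S2 = arrow(arrow(bool, int), R).
Bind E := R; substituting into the one remaining equation that mentions E gives: option(arrow(bool, float)) = option(R).
Bind S2 := arrow(arrow(bool, int), R); no other remaining equation mentions S2.
Decompose option/1: arrow(bool, float) = R.
Bind R := arrow(bool, float). Substituting into the earlier bindings gives E := arrow(bool, float), S2 := arrow(arrow(bool, int), arrow(bool, float)).
MGU = { E := arrow(bool, float), S2 := arrow(arrow(bool, int), arrow(bool, float)), R := arrow(bool, float) }, so S2 := arrow(arrow(bool, int), arrow(bool, float)).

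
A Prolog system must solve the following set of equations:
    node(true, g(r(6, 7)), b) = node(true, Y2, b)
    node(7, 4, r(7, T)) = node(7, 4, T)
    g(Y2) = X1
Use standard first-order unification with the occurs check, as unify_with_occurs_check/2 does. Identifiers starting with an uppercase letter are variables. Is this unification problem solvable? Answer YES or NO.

NO

Decompose node/3: true = true,  g(r(6, 7)) = Y2,  b = b.
Delete trivial equation true = true.
Bind Y2 := g(r(6, 7)); substituting into the one remaining equation that mentions Y2 gives: g(g(r(6, 7))) = X1.
Delete trivial equation b = b.
Decompose node/3: 7 = 7,  4 = 4,  r(7, T) = T.
Delete trivial equation 7 = 7.
Delete trivial equation 4 = 4.
Occurs check fails: T occurs in r(7, T); the equation T = r(7, T) has no finite solution.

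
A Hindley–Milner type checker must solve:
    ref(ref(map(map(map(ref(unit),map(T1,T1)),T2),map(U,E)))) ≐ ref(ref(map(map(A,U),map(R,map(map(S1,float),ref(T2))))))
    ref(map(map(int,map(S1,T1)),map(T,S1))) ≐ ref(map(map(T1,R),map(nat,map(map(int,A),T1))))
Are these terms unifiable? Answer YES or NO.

YES

Decompose ref/1: ref(map(map(map(ref(unit),map(T1,T1)),T2),map(U,E))) ≐ ref(map(map(A,U),map(R,map(map(S1,float),ref(T2))))).
Decompose ref/1: map(map(map(ref(unit),map(T1,T1)),T2),map(U,E)) ≐ map(map(A,U),map(R,map(map(S1,float),ref(T2)))).
Decompose map/2: map(map(ref(unit),map(T1,T1)),T2) ≐ map(A,U),  map(U,E) ≐ map(R,map(map(S1,float),ref(T2))).
Decompose map/2: map(ref(unit),map(T1,T1)) ≐ A,  T2 ≐ U.
Bind A := map(ref(unit),map(T1,T1)); substituting into the one remaining equation that mentions A gives: ref(map(map(int,map(S1,T1)),map(T,S1))) ≐ ref(map(map(T1,R),map(nat,map(map(int,map(ref(unit),map(T1,T1))),T1)))).
Bind T2 := U; substituting into the one remaining equation that mentions T2 gives: map(U,E) ≐ map(R,map(map(S1,float),ref(U))).
Decompose map/2: U ≐ R,  E ≐ map(map(S1,float),ref(U)).
Bind U := R; substituting into the one remaining equation that mentions U gives: E ≐ map(map(S1,float),ref(R)). Substituting into the earlier binding gives T2 := R.
Bind E := map(map(S1,float),ref(R)); no other remaining equation mentions E.
Decompose ref/1: map(map(int,map(S1,T1)),map(T,S1)) ≐ map(map(T1,R),map(nat,map(map(int,map(ref(unit),map(T1,T1))),T1))).
Decompose map/2: map(int,map(S1,T1)) ≐ map(T1,R),  map(T,S1) ≐ map(nat,map(map(int,map(ref(unit),map(T1,T1))),T1)).
Decompose map/2: int ≐ T1,  map(S1,T1) ≐ R.
Bind T1 := int; substituting into the remaining equations gives: map(S1,int) ≐ R,  map(T,S1) ≐ map(nat,map(map(int,map(ref(unit),map(int,int))),int)). Substituting into the earlier binding gives A := map(ref(unit),map(int,int)).
Bind R := map(S1,int); no other remaining equation mentions R. Substituting into the earlier bindings gives T2 := map(S1,int), U := map(S1,int), E := map(map(S1,float),ref(map(S1,int))).
Decompose map/2: T ≐ nat,  S1 ≐ map(map(int,map(ref(unit),map(int,int))),int).
Bind T := nat; no other remaining equation mentions T.
Bind S1 := map(map(int,map(ref(unit),map(int,int))),int). Substituting into the earlier bindings gives T2 := map(map(map(int,map(ref(unit),map(int,int))),int),int), U := map(map(map(int,map(ref(unit),map(int,int))),int),int), E := map(map(map(map(int,map(ref(unit),map(int,int))),int),float),ref(map(map(map(int,map(ref(unit),map(int,int))),int),int))), R := map(map(map(int,map(ref(unit),map(int,int))),int),int).
No equations remain and no clash or occurs-check failure arose, so a unifier exists.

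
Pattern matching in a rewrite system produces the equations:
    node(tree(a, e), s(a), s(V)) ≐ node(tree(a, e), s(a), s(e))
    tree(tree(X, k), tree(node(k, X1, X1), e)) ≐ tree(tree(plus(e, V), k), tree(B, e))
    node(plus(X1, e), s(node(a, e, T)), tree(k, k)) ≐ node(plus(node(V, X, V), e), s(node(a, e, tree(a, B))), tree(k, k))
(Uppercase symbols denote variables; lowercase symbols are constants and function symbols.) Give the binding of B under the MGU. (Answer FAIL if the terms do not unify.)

node(k, node(e, plus(e, e), e), node(e, plus(e, e), e))

Decompose node/3: tree(a, e) ≐ tree(a, e),  s(a) ≐ s(a),  s(V) ≐ s(e).
Delete trivial equation tree(a, e) ≐ tree(a, e).
Delete trivial equation s(a) ≐ s(a).
Decompose s/1: V ≐ e.
Bind V := e; substituting into the remaining equations gives: tree(tree(X, k), tree(node(k, X1, X1), e)) ≐ tree(tree(plus(e, e), k), tree(B, e)),  node(plus(X1, e), s(node(a, e, T)), tree(k, k)) ≐ node(plus(node(e, X, e), e), s(node(a, e, tree(a, B))), tree(k, k)).
Decompose tree/2: tree(X, k) ≐ tree(plus(e, e), k),  tree(node(k, X1, X1), e) ≐ tree(B, e).
Decompose tree/2: X ≐ plus(e, e),  k ≐ k.
Bind X := plus(e, e); substituting into the one remaining equation that mentions X gives: node(plus(X1, e), s(node(a, e, T)), tree(k, k)) ≐ node(plus(node(e, plus(e, e), e), e), s(node(a, e, tree(a, B))), tree(k, k)).
Delete trivial equation k ≐ k.
Decompose tree/2: node(k, X1, X1) ≐ B,  e ≐ e.
Bind B := node(k, X1, X1); substituting into the one remaining equation that mentions B gives: node(plus(X1, e), s(node(a, e, T)), tree(k, k)) ≐ node(plus(node(e, plus(e, e), e), e), s(node(a, e, tree(a, node(k, X1, X1)))), tree(k, k)).
Delete trivial equation e ≐ e.
Decompose node/3: plus(X1, e) ≐ plus(node(e, plus(e, e), e), e),  s(node(a, e, T)) ≐ s(node(a, e, tree(a, node(k, X1, X1)))),  tree(k, k) ≐ tree(k, k).
Decompose plus/2: X1 ≐ node(e, plus(e, e), e),  e ≐ e.
Bind X1 := node(e, plus(e, e), e); substituting into the one remaining equation that mentions X1 gives: s(node(a, e, T)) ≐ s(node(a, e, tree(a, node(k, node(e, plus(e, e), e), node(e, plus(e, e), e))))). Substituting into the earlier binding gives B := node(k, node(e, plus(e, e), e), node(e, plus(e, e), e)).
Delete trivial equation e ≐ e.
Decompose s/1: node(a, e, T) ≐ node(a, e, tree(a, node(k, node(e, plus(e, e), e), node(e, plus(e, e), e)))).
Decompose node/3: a ≐ a,  e ≐ e,  T ≐ tree(a, node(k, node(e, plus(e, e), e), node(e, plus(e, e), e))).
Delete trivial equation a ≐ a.
Delete trivial equation e ≐ e.
Bind T := tree(a, node(k, node(e, plus(e, e), e), node(e, plus(e, e), e))); no other remaining equation mentions T.
Delete trivial equation tree(k, k) ≐ tree(k, k).
MGU = { V -> e, X -> plus(e, e), B -> node(k, node(e, plus(e, e), e), node(e, plus(e, e), e)), X1 -> node(e, plus(e, e), e), T -> tree(a, node(k, node(e, plus(e, e), e), node(e, plus(e, e), e))) }, so B -> node(k, node(e, plus(e, e), e), node(e, plus(e, e), e)).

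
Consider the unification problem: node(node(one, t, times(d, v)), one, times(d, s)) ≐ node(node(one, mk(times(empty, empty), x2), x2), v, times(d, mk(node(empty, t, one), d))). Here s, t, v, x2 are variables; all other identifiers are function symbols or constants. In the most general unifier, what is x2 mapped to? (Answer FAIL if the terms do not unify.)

Decompose node/3: node(one, t, times(d, v)) ≐ node(one, mk(times(empty, empty), x2), x2),  one ≐ v,  times(d, s) ≐ times(d, mk(node(empty, t, one), d)).
Decompose node/3: one ≐ one,  t ≐ mk(times(empty, empty), x2),  times(d, v) ≐ x2.
Delete trivial equation one ≐ one.
Bind t := mk(times(empty, empty), x2); substituting into the one remaining equation that mentions t gives: times(d, s) ≐ times(d, mk(node(empty, mk(times(empty, empty), x2), one), d)).
Bind x2 := times(d, v); substituting into the one remaining equation that mentions x2 gives: times(d, s) ≐ times(d, mk(node(empty, mk(times(empty, empty), times(d, v)), one), d)). Substituting into the earlier binding gives t := mk(times(empty, empty), times(d, v)).
Bind v := one; substituting into the remaining equation gives: times(d, s) ≐ times(d, mk(node(empty, mk(times(empty, empty), times(d, one)), one), d)). Substituting into the earlier bindings gives t := mk(times(empty, empty), times(d, one)), x2 := times(d, one).
Decompose times/2: d ≐ d,  s ≐ mk(node(empty, mk(times(empty, empty), times(d, one)), one), d).
Delete trivial equation d ≐ d.
Bind s := mk(node(empty, mk(times(empty, empty), times(d, one)), one), d).
MGU = { t := mk(times(empty, empty), times(d, one)), x2 := times(d, one), v := one, s := mk(node(empty, mk(times(empty, empty), times(d, one)), one), d) }, so x2 := times(d, one).

times(d, one)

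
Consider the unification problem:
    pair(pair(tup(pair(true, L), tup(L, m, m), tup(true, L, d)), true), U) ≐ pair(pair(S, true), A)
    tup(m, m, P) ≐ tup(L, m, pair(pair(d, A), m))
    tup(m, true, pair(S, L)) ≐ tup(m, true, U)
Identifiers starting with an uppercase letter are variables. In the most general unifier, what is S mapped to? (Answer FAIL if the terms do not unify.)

Decompose pair/2: pair(tup(pair(true, L), tup(L, m, m), tup(true, L, d)), true) ≐ pair(S, true),  U ≐ A.
Decompose pair/2: tup(pair(true, L), tup(L, m, m), tup(true, L, d)) ≐ S,  true ≐ true.
Bind S := tup(pair(true, L), tup(L, m, m), tup(true, L, d)); substituting into the one remaining equation that mentions S gives: tup(m, true, pair(tup(pair(true, L), tup(L, m, m), tup(true, L, d)), L)) ≐ tup(m, true, U).
Delete trivial equation true ≐ true.
Bind U := A; substituting into the one remaining equation that mentions U gives: tup(m, true, pair(tup(pair(true, L), tup(L, m, m), tup(true, L, d)), L)) ≐ tup(m, true, A).
Decompose tup/3: m ≐ L,  m ≐ m,  P ≐ pair(pair(d, A), m).
Bind L := m; substituting into the one remaining equation that mentions L gives: tup(m, true, pair(tup(pair(true, m), tup(m, m, m), tup(true, m, d)), m)) ≐ tup(m, true, A). Substituting into the earlier binding gives S := tup(pair(true, m), tup(m, m, m), tup(true, m, d)).
Delete trivial equation m ≐ m.
Bind P := pair(pair(d, A), m); no other remaining equation mentions P.
Decompose tup/3: m ≐ m,  true ≐ true,  pair(tup(pair(true, m), tup(m, m, m), tup(true, m, d)), m) ≐ A.
Delete trivial equation m ≐ m.
Delete trivial equation true ≐ true.
Bind A := pair(tup(pair(true, m), tup(m, m, m), tup(true, m, d)), m). Substituting into the earlier bindings gives U := pair(tup(pair(true, m), tup(m, m, m), tup(true, m, d)), m), P := pair(pair(d, pair(tup(pair(true, m), tup(m, m, m), tup(true, m, d)), m)), m).
MGU = { S := tup(pair(true, m), tup(m, m, m), tup(true, m, d)), U := pair(tup(pair(true, m), tup(m, m, m), tup(true, m, d)), m), L := m, P := pair(pair(d, pair(tup(pair(true, m), tup(m, m, m), tup(true, m, d)), m)), m), A := pair(tup(pair(true, m), tup(m, m, m), tup(true, m, d)), m) }, so S := tup(pair(true, m), tup(m, m, m), tup(true, m, d)).

tup(pair(true, m), tup(m, m, m), tup(true, m, d))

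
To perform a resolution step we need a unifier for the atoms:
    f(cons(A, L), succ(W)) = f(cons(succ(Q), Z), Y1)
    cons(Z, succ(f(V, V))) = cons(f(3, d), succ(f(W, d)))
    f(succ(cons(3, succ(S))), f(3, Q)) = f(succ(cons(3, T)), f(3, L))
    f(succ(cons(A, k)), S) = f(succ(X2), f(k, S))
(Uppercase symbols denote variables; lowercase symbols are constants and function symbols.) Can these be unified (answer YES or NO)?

NO

Decompose f/2: cons(A, L) = cons(succ(Q), Z),  succ(W) = Y1.
Decompose cons/2: A = succ(Q),  L = Z.
Bind A := succ(Q); substituting into the one remaining equation that mentions A gives: f(succ(cons(succ(Q), k)), S) = f(succ(X2), f(k, S)).
Bind L := Z; substituting into the one remaining equation that mentions L gives: f(succ(cons(3, succ(S))), f(3, Q)) = f(succ(cons(3, T)), f(3, Z)).
Bind Y1 := succ(W); no other remaining equation mentions Y1.
Decompose cons/2: Z = f(3, d),  succ(f(V, V)) = succ(f(W, d)).
Bind Z := f(3, d); substituting into the one remaining equation that mentions Z gives: f(succ(cons(3, succ(S))), f(3, Q)) = f(succ(cons(3, T)), f(3, f(3, d))). Substituting into the earlier binding gives L := f(3, d).
Decompose succ/1: f(V, V) = f(W, d).
Decompose f/2: V = W,  V = d.
Bind V := W; substituting into the one remaining equation that mentions V gives: W = d.
Bind W := d; no other remaining equation mentions W. Substituting into the earlier bindings gives Y1 := succ(d), V := d.
Decompose f/2: succ(cons(3, succ(S))) = succ(cons(3, T)),  f(3, Q) = f(3, f(3, d)).
Decompose succ/1: cons(3, succ(S)) = cons(3, T).
Decompose cons/2: 3 = 3,  succ(S) = T.
Delete trivial equation 3 = 3.
Bind T := succ(S); no other remaining equation mentions T.
Decompose f/2: 3 = 3,  Q = f(3, d).
Delete trivial equation 3 = 3.
Bind Q := f(3, d); substituting into the remaining equation gives: f(succ(cons(succ(f(3, d)), k)), S) = f(succ(X2), f(k, S)). Substituting into the earlier binding gives A := succ(f(3, d)).
Decompose f/2: succ(cons(succ(f(3, d)), k)) = succ(X2),  S = f(k, S).
Decompose succ/1: cons(succ(f(3, d)), k) = X2.
Bind X2 := cons(succ(f(3, d)), k); no other remaining equation mentions X2.
Occurs check fails: S occurs in f(k, S); the equation S = f(k, S) has no finite solution.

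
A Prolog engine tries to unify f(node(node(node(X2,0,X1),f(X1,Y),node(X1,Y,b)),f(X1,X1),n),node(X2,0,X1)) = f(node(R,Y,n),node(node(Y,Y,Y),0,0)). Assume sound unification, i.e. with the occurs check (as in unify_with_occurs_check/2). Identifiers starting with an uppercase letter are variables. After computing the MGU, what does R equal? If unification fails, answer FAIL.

Decompose f/2: node(node(node(X2,0,X1),f(X1,Y),node(X1,Y,b)),f(X1,X1),n) = node(R,Y,n),  node(X2,0,X1) = node(node(Y,Y,Y),0,0).
Decompose node/3: node(node(X2,0,X1),f(X1,Y),node(X1,Y,b)) = R,  f(X1,X1) = Y,  n = n.
Bind R := node(node(X2,0,X1),f(X1,Y),node(X1,Y,b)); no other remaining equation mentions R.
Bind Y := f(X1,X1); substituting into the one remaining equation that mentions Y gives: node(X2,0,X1) = node(node(f(X1,X1),f(X1,X1),f(X1,X1)),0,0). Substituting into the earlier binding gives R := node(node(X2,0,X1),f(X1,f(X1,X1)),node(X1,f(X1,X1),b)).
Delete trivial equation n = n.
Decompose node/3: X2 = node(f(X1,X1),f(X1,X1),f(X1,X1)),  0 = 0,  X1 = 0.
Bind X2 := node(f(X1,X1),f(X1,X1),f(X1,X1)); no other remaining equation mentions X2. Substituting into the earlier binding gives R := node(node(node(f(X1,X1),f(X1,X1),f(X1,X1)),0,X1),f(X1,f(X1,X1)),node(X1,f(X1,X1),b)).
Delete trivial equation 0 = 0.
Bind X1 := 0. Substituting into the earlier bindings gives R := node(node(node(f(0,0),f(0,0),f(0,0)),0,0),f(0,f(0,0)),node(0,f(0,0),b)), Y := f(0,0), X2 := node(f(0,0),f(0,0),f(0,0)).
MGU = { R ↦ node(node(node(f(0,0),f(0,0),f(0,0)),0,0),f(0,f(0,0)),node(0,f(0,0),b)), Y ↦ f(0,0), X2 ↦ node(f(0,0),f(0,0),f(0,0)), X1 ↦ 0 }, so R ↦ node(node(node(f(0,0),f(0,0),f(0,0)),0,0),f(0,f(0,0)),node(0,f(0,0),b)).

node(node(node(f(0,0),f(0,0),f(0,0)),0,0),f(0,f(0,0)),node(0,f(0,0),b))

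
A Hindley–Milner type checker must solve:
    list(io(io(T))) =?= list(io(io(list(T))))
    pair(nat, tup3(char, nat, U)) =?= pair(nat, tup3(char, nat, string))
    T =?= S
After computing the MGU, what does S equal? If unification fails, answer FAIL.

Decompose list/1: io(io(T)) =?= io(io(list(T))).
Decompose io/1: io(T) =?= io(list(T)).
Decompose io/1: T =?= list(T).
Occurs check fails: T occurs in list(T); the equation T =?= list(T) has no finite solution.

FAIL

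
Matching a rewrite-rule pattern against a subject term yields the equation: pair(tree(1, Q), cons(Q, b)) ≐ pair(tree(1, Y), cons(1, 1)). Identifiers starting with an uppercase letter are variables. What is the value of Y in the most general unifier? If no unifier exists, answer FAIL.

FAIL

Decompose pair/2: tree(1, Q) ≐ tree(1, Y),  cons(Q, b) ≐ cons(1, 1).
Decompose tree/2: 1 ≐ 1,  Q ≐ Y.
Delete trivial equation 1 ≐ 1.
Bind Q := Y; substituting into the remaining equation gives: cons(Y, b) ≐ cons(1, 1).
Decompose cons/2: Y ≐ 1,  b ≐ 1.
Bind Y := 1; no other remaining equation mentions Y. Substituting into the earlier binding gives Q := 1.
Clash: constants b and 1 differ; no unifier exists.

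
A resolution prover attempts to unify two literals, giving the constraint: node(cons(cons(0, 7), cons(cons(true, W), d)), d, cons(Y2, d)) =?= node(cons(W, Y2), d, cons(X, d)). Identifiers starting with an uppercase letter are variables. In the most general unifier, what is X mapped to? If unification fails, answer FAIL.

cons(cons(true, cons(0, 7)), d)

Decompose node/3: cons(cons(0, 7), cons(cons(true, W), d)) =?= cons(W, Y2),  d =?= d,  cons(Y2, d) =?= cons(X, d).
Decompose cons/2: cons(0, 7) =?= W,  cons(cons(true, W), d) =?= Y2.
Bind W := cons(0, 7); substituting into the one remaining equation that mentions W gives: cons(cons(true, cons(0, 7)), d) =?= Y2.
Bind Y2 := cons(cons(true, cons(0, 7)), d); substituting into the one remaining equation that mentions Y2 gives: cons(cons(cons(true, cons(0, 7)), d), d) =?= cons(X, d).
Delete trivial equation d =?= d.
Decompose cons/2: cons(cons(true, cons(0, 7)), d) =?= X,  d =?= d.
Bind X := cons(cons(true, cons(0, 7)), d); no other remaining equation mentions X.
Delete trivial equation d =?= d.
MGU = { W ↦ cons(0, 7), Y2 ↦ cons(cons(true, cons(0, 7)), d), X ↦ cons(cons(true, cons(0, 7)), d) }, so X ↦ cons(cons(true, cons(0, 7)), d).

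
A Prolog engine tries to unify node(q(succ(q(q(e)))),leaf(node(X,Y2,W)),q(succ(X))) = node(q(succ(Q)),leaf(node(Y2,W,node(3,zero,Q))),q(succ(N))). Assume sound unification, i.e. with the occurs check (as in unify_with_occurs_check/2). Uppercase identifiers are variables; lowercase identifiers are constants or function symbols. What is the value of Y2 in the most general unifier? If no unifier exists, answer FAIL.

node(3,zero,q(q(e)))

Decompose node/3: q(succ(q(q(e)))) = q(succ(Q)),  leaf(node(X,Y2,W)) = leaf(node(Y2,W,node(3,zero,Q))),  q(succ(X)) = q(succ(N)).
Decompose q/1: succ(q(q(e))) = succ(Q).
Decompose succ/1: q(q(e)) = Q.
Bind Q := q(q(e)); substituting into the one remaining equation that mentions Q gives: leaf(node(X,Y2,W)) = leaf(node(Y2,W,node(3,zero,q(q(e))))).
Decompose leaf/1: node(X,Y2,W) = node(Y2,W,node(3,zero,q(q(e)))).
Decompose node/3: X = Y2,  Y2 = W,  W = node(3,zero,q(q(e))).
Bind X := Y2; substituting into the one remaining equation that mentions X gives: q(succ(Y2)) = q(succ(N)).
Bind Y2 := W; substituting into the one remaining equation that mentions Y2 gives: q(succ(W)) = q(succ(N)). Substituting into the earlier binding gives X := W.
Bind W := node(3,zero,q(q(e))); substituting into the remaining equation gives: q(succ(node(3,zero,q(q(e))))) = q(succ(N)). Substituting into the earlier bindings gives X := node(3,zero,q(q(e))), Y2 := node(3,zero,q(q(e))).
Decompose q/1: succ(node(3,zero,q(q(e)))) = succ(N).
Decompose succ/1: node(3,zero,q(q(e))) = N.
Bind N := node(3,zero,q(q(e))).
MGU = { Q -> q(q(e)), X -> node(3,zero,q(q(e))), Y2 -> node(3,zero,q(q(e))), W -> node(3,zero,q(q(e))), N -> node(3,zero,q(q(e))) }, so Y2 -> node(3,zero,q(q(e))).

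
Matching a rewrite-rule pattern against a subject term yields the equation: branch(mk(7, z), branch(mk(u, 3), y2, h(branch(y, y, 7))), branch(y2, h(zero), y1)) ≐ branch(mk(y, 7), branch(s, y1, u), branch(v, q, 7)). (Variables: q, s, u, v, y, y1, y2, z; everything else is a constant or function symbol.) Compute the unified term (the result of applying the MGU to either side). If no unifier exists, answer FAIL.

Decompose branch/3: mk(7, z) ≐ mk(y, 7),  branch(mk(u, 3), y2, h(branch(y, y, 7))) ≐ branch(s, y1, u),  branch(y2, h(zero), y1) ≐ branch(v, q, 7).
Decompose mk/2: 7 ≐ y,  z ≐ 7.
Bind y := 7; substituting into the one remaining equation that mentions y gives: branch(mk(u, 3), y2, h(branch(7, 7, 7))) ≐ branch(s, y1, u).
Bind z := 7; no other remaining equation mentions z.
Decompose branch/3: mk(u, 3) ≐ s,  y2 ≐ y1,  h(branch(7, 7, 7)) ≐ u.
Bind s := mk(u, 3); no other remaining equation mentions s.
Bind y2 := y1; substituting into the one remaining equation that mentions y2 gives: branch(y1, h(zero), y1) ≐ branch(v, q, 7).
Bind u := h(branch(7, 7, 7)); no other remaining equation mentions u. Substituting into the earlier binding gives s := mk(h(branch(7, 7, 7)), 3).
Decompose branch/3: y1 ≐ v,  h(zero) ≐ q,  y1 ≐ 7.
Bind y1 := v; substituting into the one remaining equation that mentions y1 gives: v ≐ 7. Substituting into the earlier binding gives y2 := v.
Bind q := h(zero); no other remaining equation mentions q.
Bind v := 7. Substituting into the earlier bindings gives y2 := 7, y1 := 7.
Applying the MGU to either side gives branch(mk(7, 7), branch(mk(h(branch(7, 7, 7)), 3), 7, h(branch(7, 7, 7))), branch(7, h(zero), 7)).

branch(mk(7, 7), branch(mk(h(branch(7, 7, 7)), 3), 7, h(branch(7, 7, 7))), branch(7, h(zero), 7))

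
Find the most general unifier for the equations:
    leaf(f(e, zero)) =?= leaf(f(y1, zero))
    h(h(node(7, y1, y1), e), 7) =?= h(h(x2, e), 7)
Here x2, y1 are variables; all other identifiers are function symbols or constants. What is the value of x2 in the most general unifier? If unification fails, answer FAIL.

node(7, e, e)

Decompose leaf/1: f(e, zero) =?= f(y1, zero).
Decompose f/2: e =?= y1,  zero =?= zero.
Bind y1 := e; substituting into the one remaining equation that mentions y1 gives: h(h(node(7, e, e), e), 7) =?= h(h(x2, e), 7).
Delete trivial equation zero =?= zero.
Decompose h/2: h(node(7, e, e), e) =?= h(x2, e),  7 =?= 7.
Decompose h/2: node(7, e, e) =?= x2,  e =?= e.
Bind x2 := node(7, e, e); no other remaining equation mentions x2.
Delete trivial equation e =?= e.
Delete trivial equation 7 =?= 7.
MGU = { y1 ↦ e, x2 ↦ node(7, e, e) }, so x2 ↦ node(7, e, e).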